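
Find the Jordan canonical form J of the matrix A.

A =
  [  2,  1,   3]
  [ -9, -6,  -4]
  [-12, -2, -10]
J_2(-5) ⊕ J_1(-4)

The characteristic polynomial is
  det(x·I − A) = x^3 + 14*x^2 + 65*x + 100 = (x + 4)*(x + 5)^2

Eigenvalues and multiplicities (the geometric multiplicity of λ is n − rank(A − λI), which equals the number of Jordan blocks for λ):
  λ = -5: algebraic multiplicity = 2, geometric multiplicity = 1
  λ = -4: algebraic multiplicity = 1, geometric multiplicity = 1

Determining the block sizes for each eigenvalue:
  λ = -5: one block (gm = 1), so the single block has size am = 2 → block sizes [2]
  λ = -4: one block (gm = 1), so the single block has size am = 1 → block sizes [1]

Assembling the blocks gives a Jordan form
J =
  [-5,  1,  0]
  [ 0, -5,  0]
  [ 0,  0, -4]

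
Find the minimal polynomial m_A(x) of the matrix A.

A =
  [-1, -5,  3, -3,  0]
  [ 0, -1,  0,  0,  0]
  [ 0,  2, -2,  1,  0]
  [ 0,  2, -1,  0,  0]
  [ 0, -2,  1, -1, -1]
x^2 + 2*x + 1

The characteristic polynomial is χ_A(x) = (x + 1)^5, so the eigenvalues are known. The minimal polynomial is
  m_A(x) = Π_λ (x − λ)^{k_λ}
where k_λ is the size of the *largest* Jordan block for λ (equivalently, the smallest k with (A − λI)^k v = 0 for every generalised eigenvector v of λ).

  λ = -1: largest Jordan block has size 2, contributing (x + 1)^2

So m_A(x) = (x + 1)^2 = x^2 + 2*x + 1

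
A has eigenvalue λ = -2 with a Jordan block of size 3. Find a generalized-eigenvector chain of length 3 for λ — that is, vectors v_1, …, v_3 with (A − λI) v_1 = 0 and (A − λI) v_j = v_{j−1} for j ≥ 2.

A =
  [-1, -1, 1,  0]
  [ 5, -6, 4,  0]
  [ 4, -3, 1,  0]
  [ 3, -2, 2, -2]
A Jordan chain for λ = -2 of length 3:
v_1 = (0, 1, 1, 1)ᵀ
v_2 = (1, 5, 4, 3)ᵀ
v_3 = (1, 0, 0, 0)ᵀ

Let N = A − (-2)·I. We want v_3 with N^3 v_3 = 0 but N^2 v_3 ≠ 0; then v_{j-1} := N · v_j for j = 3, …, 2.

Pick v_3 = (1, 0, 0, 0)ᵀ.
Then v_2 = N · v_3 = (1, 5, 4, 3)ᵀ.
Then v_1 = N · v_2 = (0, 1, 1, 1)ᵀ.

Sanity check: (A − (-2)·I) v_1 = (0, 0, 0, 0)ᵀ = 0. ✓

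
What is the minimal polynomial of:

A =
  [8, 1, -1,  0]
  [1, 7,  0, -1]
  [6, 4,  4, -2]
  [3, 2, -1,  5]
x^3 - 18*x^2 + 108*x - 216

The characteristic polynomial is χ_A(x) = (x - 6)^4, so the eigenvalues are known. The minimal polynomial is
  m_A(x) = Π_λ (x − λ)^{k_λ}
where k_λ is the size of the *largest* Jordan block for λ (equivalently, the smallest k with (A − λI)^k v = 0 for every generalised eigenvector v of λ).

  λ = 6: largest Jordan block has size 3, contributing (x − 6)^3

So m_A(x) = (x - 6)^3 = x^3 - 18*x^2 + 108*x - 216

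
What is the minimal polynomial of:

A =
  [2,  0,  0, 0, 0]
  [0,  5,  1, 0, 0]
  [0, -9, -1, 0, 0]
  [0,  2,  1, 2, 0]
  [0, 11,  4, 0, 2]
x^3 - 6*x^2 + 12*x - 8

The characteristic polynomial is χ_A(x) = (x - 2)^5, so the eigenvalues are known. The minimal polynomial is
  m_A(x) = Π_λ (x − λ)^{k_λ}
where k_λ is the size of the *largest* Jordan block for λ (equivalently, the smallest k with (A − λI)^k v = 0 for every generalised eigenvector v of λ).

  λ = 2: largest Jordan block has size 3, contributing (x − 2)^3

So m_A(x) = (x - 2)^3 = x^3 - 6*x^2 + 12*x - 8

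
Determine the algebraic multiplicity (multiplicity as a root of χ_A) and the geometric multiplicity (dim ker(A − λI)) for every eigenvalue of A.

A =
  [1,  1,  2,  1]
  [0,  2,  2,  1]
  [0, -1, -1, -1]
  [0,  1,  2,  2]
λ = 1: alg = 4, geom = 3

Step 1 — factor the characteristic polynomial to read off the algebraic multiplicities:
  χ_A(x) = (x - 1)^4

Step 2 — compute geometric multiplicities via the rank-nullity identity g(λ) = n − rank(A − λI):
  rank(A − (1)·I) = 1, so dim ker(A − (1)·I) = n − 1 = 3

Summary:
  λ = 1: algebraic multiplicity = 4, geometric multiplicity = 3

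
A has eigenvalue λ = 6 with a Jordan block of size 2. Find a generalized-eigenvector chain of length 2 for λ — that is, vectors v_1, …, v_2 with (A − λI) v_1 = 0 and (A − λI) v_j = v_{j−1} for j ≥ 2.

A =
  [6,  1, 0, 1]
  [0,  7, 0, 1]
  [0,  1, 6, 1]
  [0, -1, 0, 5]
A Jordan chain for λ = 6 of length 2:
v_1 = (1, 1, 1, -1)ᵀ
v_2 = (0, 1, 0, 0)ᵀ

Let N = A − (6)·I. We want v_2 with N^2 v_2 = 0 but N^1 v_2 ≠ 0; then v_{j-1} := N · v_j for j = 2, …, 2.

Pick v_2 = (0, 1, 0, 0)ᵀ.
Then v_1 = N · v_2 = (1, 1, 1, -1)ᵀ.

Sanity check: (A − (6)·I) v_1 = (0, 0, 0, 0)ᵀ = 0. ✓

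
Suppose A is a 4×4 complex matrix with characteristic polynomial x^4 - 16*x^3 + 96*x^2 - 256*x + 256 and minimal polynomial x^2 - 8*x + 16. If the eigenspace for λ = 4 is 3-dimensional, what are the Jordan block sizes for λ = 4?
Block sizes for λ = 4: [2, 1, 1]

Step 1 — from the characteristic polynomial, algebraic multiplicity of λ = 4 is 4. From dim ker(A − (4)·I) = 3, there are exactly 3 Jordan blocks for λ = 4.
Step 2 — from the minimal polynomial, the factor (x − 4)^2 tells us the largest block for λ = 4 has size 2.
Step 3 — with total size 4, 3 blocks, and largest block 2, the block sizes (in nonincreasing order) are [2, 1, 1].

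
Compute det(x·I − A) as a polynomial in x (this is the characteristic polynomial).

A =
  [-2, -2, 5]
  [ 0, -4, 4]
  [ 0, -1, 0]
x^3 + 6*x^2 + 12*x + 8

Expanding det(x·I − A) (e.g. by cofactor expansion or by noting that A is similar to its Jordan form J, which has the same characteristic polynomial as A) gives
  χ_A(x) = x^3 + 6*x^2 + 12*x + 8
which factors as (x + 2)^3. The eigenvalues (with algebraic multiplicities) are λ = -2 with multiplicity 3.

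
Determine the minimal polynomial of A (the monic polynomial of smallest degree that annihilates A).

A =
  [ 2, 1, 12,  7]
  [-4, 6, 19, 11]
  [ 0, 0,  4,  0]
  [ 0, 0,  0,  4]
x^3 - 12*x^2 + 48*x - 64

The characteristic polynomial is χ_A(x) = (x - 4)^4, so the eigenvalues are known. The minimal polynomial is
  m_A(x) = Π_λ (x − λ)^{k_λ}
where k_λ is the size of the *largest* Jordan block for λ (equivalently, the smallest k with (A − λI)^k v = 0 for every generalised eigenvector v of λ).

  λ = 4: largest Jordan block has size 3, contributing (x − 4)^3

So m_A(x) = (x - 4)^3 = x^3 - 12*x^2 + 48*x - 64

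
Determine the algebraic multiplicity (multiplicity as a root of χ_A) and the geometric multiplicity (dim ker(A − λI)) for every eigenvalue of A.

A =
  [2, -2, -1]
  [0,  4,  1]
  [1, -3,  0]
λ = 2: alg = 3, geom = 1

Step 1 — factor the characteristic polynomial to read off the algebraic multiplicities:
  χ_A(x) = (x - 2)^3

Step 2 — compute geometric multiplicities via the rank-nullity identity g(λ) = n − rank(A − λI):
  rank(A − (2)·I) = 2, so dim ker(A − (2)·I) = n − 2 = 1

Summary:
  λ = 2: algebraic multiplicity = 3, geometric multiplicity = 1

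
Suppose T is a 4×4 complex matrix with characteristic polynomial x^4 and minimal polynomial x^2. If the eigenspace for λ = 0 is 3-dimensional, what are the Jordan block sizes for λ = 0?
Block sizes for λ = 0: [2, 1, 1]

Step 1 — from the characteristic polynomial, algebraic multiplicity of λ = 0 is 4. From dim ker(T − (0)·I) = 3, there are exactly 3 Jordan blocks for λ = 0.
Step 2 — from the minimal polynomial, the factor (x − 0)^2 tells us the largest block for λ = 0 has size 2.
Step 3 — with total size 4, 3 blocks, and largest block 2, the block sizes (in nonincreasing order) are [2, 1, 1].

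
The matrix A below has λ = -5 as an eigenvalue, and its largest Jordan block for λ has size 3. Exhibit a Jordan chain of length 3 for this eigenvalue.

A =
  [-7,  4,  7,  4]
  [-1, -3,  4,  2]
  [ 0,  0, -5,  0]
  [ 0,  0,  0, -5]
A Jordan chain for λ = -5 of length 3:
v_1 = (2, 1, 0, 0)ᵀ
v_2 = (7, 4, 0, 0)ᵀ
v_3 = (0, 0, 1, 0)ᵀ

Let N = A − (-5)·I. We want v_3 with N^3 v_3 = 0 but N^2 v_3 ≠ 0; then v_{j-1} := N · v_j for j = 3, …, 2.

Pick v_3 = (0, 0, 1, 0)ᵀ.
Then v_2 = N · v_3 = (7, 4, 0, 0)ᵀ.
Then v_1 = N · v_2 = (2, 1, 0, 0)ᵀ.

Sanity check: (A − (-5)·I) v_1 = (0, 0, 0, 0)ᵀ = 0. ✓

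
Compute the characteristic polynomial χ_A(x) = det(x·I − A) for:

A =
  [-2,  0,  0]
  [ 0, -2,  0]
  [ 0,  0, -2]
x^3 + 6*x^2 + 12*x + 8

Expanding det(x·I − A) (e.g. by cofactor expansion or by noting that A is similar to its Jordan form J, which has the same characteristic polynomial as A) gives
  χ_A(x) = x^3 + 6*x^2 + 12*x + 8
which factors as (x + 2)^3. The eigenvalues (with algebraic multiplicities) are λ = -2 with multiplicity 3.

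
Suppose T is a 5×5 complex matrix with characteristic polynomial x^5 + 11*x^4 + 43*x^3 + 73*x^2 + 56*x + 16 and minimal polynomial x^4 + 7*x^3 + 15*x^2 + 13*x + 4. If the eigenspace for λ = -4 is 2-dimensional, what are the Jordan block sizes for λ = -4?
Block sizes for λ = -4: [1, 1]

Step 1 — from the characteristic polynomial, algebraic multiplicity of λ = -4 is 2. From dim ker(T − (-4)·I) = 2, there are exactly 2 Jordan blocks for λ = -4.
Step 2 — from the minimal polynomial, the factor (x + 4) tells us the largest block for λ = -4 has size 1.
Step 3 — with total size 2, 2 blocks, and largest block 1, the block sizes (in nonincreasing order) are [1, 1].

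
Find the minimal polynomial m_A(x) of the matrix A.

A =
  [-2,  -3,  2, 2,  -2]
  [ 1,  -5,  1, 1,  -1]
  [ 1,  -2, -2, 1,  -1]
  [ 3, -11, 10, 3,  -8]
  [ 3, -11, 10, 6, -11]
x^4 + 14*x^3 + 72*x^2 + 162*x + 135

The characteristic polynomial is χ_A(x) = (x + 3)^4*(x + 5), so the eigenvalues are known. The minimal polynomial is
  m_A(x) = Π_λ (x − λ)^{k_λ}
where k_λ is the size of the *largest* Jordan block for λ (equivalently, the smallest k with (A − λI)^k v = 0 for every generalised eigenvector v of λ).

  λ = -5: largest Jordan block has size 1, contributing (x + 5)
  λ = -3: largest Jordan block has size 3, contributing (x + 3)^3

So m_A(x) = (x + 3)^3*(x + 5) = x^4 + 14*x^3 + 72*x^2 + 162*x + 135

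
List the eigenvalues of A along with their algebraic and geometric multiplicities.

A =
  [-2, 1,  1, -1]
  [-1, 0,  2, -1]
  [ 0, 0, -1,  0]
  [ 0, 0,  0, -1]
λ = -1: alg = 4, geom = 2

Step 1 — factor the characteristic polynomial to read off the algebraic multiplicities:
  χ_A(x) = (x + 1)^4

Step 2 — compute geometric multiplicities via the rank-nullity identity g(λ) = n − rank(A − λI):
  rank(A − (-1)·I) = 2, so dim ker(A − (-1)·I) = n − 2 = 2

Summary:
  λ = -1: algebraic multiplicity = 4, geometric multiplicity = 2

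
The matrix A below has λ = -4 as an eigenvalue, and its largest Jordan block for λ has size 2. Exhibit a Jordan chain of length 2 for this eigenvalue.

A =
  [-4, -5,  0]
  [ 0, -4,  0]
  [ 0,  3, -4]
A Jordan chain for λ = -4 of length 2:
v_1 = (-5, 0, 3)ᵀ
v_2 = (0, 1, 0)ᵀ

Let N = A − (-4)·I. We want v_2 with N^2 v_2 = 0 but N^1 v_2 ≠ 0; then v_{j-1} := N · v_j for j = 2, …, 2.

Pick v_2 = (0, 1, 0)ᵀ.
Then v_1 = N · v_2 = (-5, 0, 3)ᵀ.

Sanity check: (A − (-4)·I) v_1 = (0, 0, 0)ᵀ = 0. ✓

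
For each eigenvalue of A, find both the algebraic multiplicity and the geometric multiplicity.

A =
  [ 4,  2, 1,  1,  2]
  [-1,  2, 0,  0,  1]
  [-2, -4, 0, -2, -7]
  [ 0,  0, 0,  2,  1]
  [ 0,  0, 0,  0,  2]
λ = 2: alg = 5, geom = 2

Step 1 — factor the characteristic polynomial to read off the algebraic multiplicities:
  χ_A(x) = (x - 2)^5

Step 2 — compute geometric multiplicities via the rank-nullity identity g(λ) = n − rank(A − λI):
  rank(A − (2)·I) = 3, so dim ker(A − (2)·I) = n − 3 = 2

Summary:
  λ = 2: algebraic multiplicity = 5, geometric multiplicity = 2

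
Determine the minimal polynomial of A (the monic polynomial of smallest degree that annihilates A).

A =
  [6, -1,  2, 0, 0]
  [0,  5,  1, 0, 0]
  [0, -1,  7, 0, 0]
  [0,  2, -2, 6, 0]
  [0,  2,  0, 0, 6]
x^3 - 18*x^2 + 108*x - 216

The characteristic polynomial is χ_A(x) = (x - 6)^5, so the eigenvalues are known. The minimal polynomial is
  m_A(x) = Π_λ (x − λ)^{k_λ}
where k_λ is the size of the *largest* Jordan block for λ (equivalently, the smallest k with (A − λI)^k v = 0 for every generalised eigenvector v of λ).

  λ = 6: largest Jordan block has size 3, contributing (x − 6)^3

So m_A(x) = (x - 6)^3 = x^3 - 18*x^2 + 108*x - 216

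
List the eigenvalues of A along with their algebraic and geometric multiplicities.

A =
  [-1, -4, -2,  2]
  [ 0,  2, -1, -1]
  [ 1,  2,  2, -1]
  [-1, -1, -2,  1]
λ = 1: alg = 4, geom = 2

Step 1 — factor the characteristic polynomial to read off the algebraic multiplicities:
  χ_A(x) = (x - 1)^4

Step 2 — compute geometric multiplicities via the rank-nullity identity g(λ) = n − rank(A − λI):
  rank(A − (1)·I) = 2, so dim ker(A − (1)·I) = n − 2 = 2

Summary:
  λ = 1: algebraic multiplicity = 4, geometric multiplicity = 2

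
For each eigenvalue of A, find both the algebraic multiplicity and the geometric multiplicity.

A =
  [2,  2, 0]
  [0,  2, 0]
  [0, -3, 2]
λ = 2: alg = 3, geom = 2

Step 1 — factor the characteristic polynomial to read off the algebraic multiplicities:
  χ_A(x) = (x - 2)^3

Step 2 — compute geometric multiplicities via the rank-nullity identity g(λ) = n − rank(A − λI):
  rank(A − (2)·I) = 1, so dim ker(A − (2)·I) = n − 1 = 2

Summary:
  λ = 2: algebraic multiplicity = 3, geometric multiplicity = 2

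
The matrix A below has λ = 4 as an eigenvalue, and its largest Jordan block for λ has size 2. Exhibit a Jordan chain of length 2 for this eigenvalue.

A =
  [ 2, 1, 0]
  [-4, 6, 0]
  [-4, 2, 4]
A Jordan chain for λ = 4 of length 2:
v_1 = (-2, -4, -4)ᵀ
v_2 = (1, 0, 0)ᵀ

Let N = A − (4)·I. We want v_2 with N^2 v_2 = 0 but N^1 v_2 ≠ 0; then v_{j-1} := N · v_j for j = 2, …, 2.

Pick v_2 = (1, 0, 0)ᵀ.
Then v_1 = N · v_2 = (-2, -4, -4)ᵀ.

Sanity check: (A − (4)·I) v_1 = (0, 0, 0)ᵀ = 0. ✓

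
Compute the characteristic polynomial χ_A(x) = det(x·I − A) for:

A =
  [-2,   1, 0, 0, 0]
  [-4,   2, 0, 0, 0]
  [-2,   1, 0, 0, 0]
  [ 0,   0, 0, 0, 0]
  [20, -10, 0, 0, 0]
x^5

Expanding det(x·I − A) (e.g. by cofactor expansion or by noting that A is similar to its Jordan form J, which has the same characteristic polynomial as A) gives
  χ_A(x) = x^5
which factors as x^5. The eigenvalues (with algebraic multiplicities) are λ = 0 with multiplicity 5.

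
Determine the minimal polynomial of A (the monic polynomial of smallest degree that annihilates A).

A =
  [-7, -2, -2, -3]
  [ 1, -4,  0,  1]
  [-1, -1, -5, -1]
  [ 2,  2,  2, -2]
x^2 + 9*x + 20

The characteristic polynomial is χ_A(x) = (x + 4)^2*(x + 5)^2, so the eigenvalues are known. The minimal polynomial is
  m_A(x) = Π_λ (x − λ)^{k_λ}
where k_λ is the size of the *largest* Jordan block for λ (equivalently, the smallest k with (A − λI)^k v = 0 for every generalised eigenvector v of λ).

  λ = -5: largest Jordan block has size 1, contributing (x + 5)
  λ = -4: largest Jordan block has size 1, contributing (x + 4)

So m_A(x) = (x + 4)*(x + 5) = x^2 + 9*x + 20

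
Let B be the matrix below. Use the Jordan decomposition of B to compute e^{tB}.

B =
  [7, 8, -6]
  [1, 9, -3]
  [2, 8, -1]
e^{tB} =
  [2*t*exp(5*t) + exp(5*t), 8*t*exp(5*t), -6*t*exp(5*t)]
  [t*exp(5*t), 4*t*exp(5*t) + exp(5*t), -3*t*exp(5*t)]
  [2*t*exp(5*t), 8*t*exp(5*t), -6*t*exp(5*t) + exp(5*t)]

Strategy: write B = P · J · P⁻¹ where J is a Jordan canonical form, so e^{tB} = P · e^{tJ} · P⁻¹, and e^{tJ} can be computed block-by-block.

B has Jordan form
J =
  [5, 1, 0]
  [0, 5, 0]
  [0, 0, 5]
(up to reordering of blocks).

Per-block formulas:
  For a 1×1 block at λ = 5: exp(t · [5]) = [e^(5t)].
  For a 2×2 Jordan block J_2(5): exp(t · J_2(5)) = e^(5t)·(I + t·N), where N is the 2×2 nilpotent shift.

After assembling e^{tJ} and conjugating by P, we get:

e^{tB} =
  [2*t*exp(5*t) + exp(5*t), 8*t*exp(5*t), -6*t*exp(5*t)]
  [t*exp(5*t), 4*t*exp(5*t) + exp(5*t), -3*t*exp(5*t)]
  [2*t*exp(5*t), 8*t*exp(5*t), -6*t*exp(5*t) + exp(5*t)]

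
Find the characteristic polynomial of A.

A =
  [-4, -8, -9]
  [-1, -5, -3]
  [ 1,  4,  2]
x^3 + 7*x^2 + 15*x + 9

Expanding det(x·I − A) (e.g. by cofactor expansion or by noting that A is similar to its Jordan form J, which has the same characteristic polynomial as A) gives
  χ_A(x) = x^3 + 7*x^2 + 15*x + 9
which factors as (x + 1)*(x + 3)^2. The eigenvalues (with algebraic multiplicities) are λ = -3 with multiplicity 2, λ = -1 with multiplicity 1.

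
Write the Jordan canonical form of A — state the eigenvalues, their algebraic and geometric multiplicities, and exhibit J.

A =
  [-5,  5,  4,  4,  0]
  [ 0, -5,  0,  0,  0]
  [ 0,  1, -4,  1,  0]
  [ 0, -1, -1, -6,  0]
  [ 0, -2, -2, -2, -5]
J_2(-5) ⊕ J_2(-5) ⊕ J_1(-5)

The characteristic polynomial is
  det(x·I − A) = x^5 + 25*x^4 + 250*x^3 + 1250*x^2 + 3125*x + 3125 = (x + 5)^5

Eigenvalues and multiplicities (the geometric multiplicity of λ is n − rank(A − λI), which equals the number of Jordan blocks for λ):
  λ = -5: algebraic multiplicity = 5, geometric multiplicity = 3

Determining the block sizes for each eigenvalue:
  λ = -5: with am = 5 and gm = 3, the partition is not yet determined (e.g. several partitions of 5 into 3 parts exist). Let N = A − (-5)·I. Computing rank(N^1) = 2, rank(N^2) = 0; the number of blocks of size ≥ j is rank(N^{j−1}) − rank(N^j), giving [3, 2]. So we have 2 block(s) of size 2, 1 block(s) of size 1 → block sizes [2, 2, 1]

Assembling the blocks gives a Jordan form
J =
  [-5,  1,  0,  0,  0]
  [ 0, -5,  0,  0,  0]
  [ 0,  0, -5,  1,  0]
  [ 0,  0,  0, -5,  0]
  [ 0,  0,  0,  0, -5]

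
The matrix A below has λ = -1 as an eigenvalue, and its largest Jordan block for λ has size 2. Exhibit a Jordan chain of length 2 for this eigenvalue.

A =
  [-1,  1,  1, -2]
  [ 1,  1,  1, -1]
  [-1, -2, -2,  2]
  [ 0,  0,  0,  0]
A Jordan chain for λ = -1 of length 2:
v_1 = (-1, 1, -1, 0)ᵀ
v_2 = (3, -1, 0, 0)ᵀ

Let N = A − (-1)·I. We want v_2 with N^2 v_2 = 0 but N^1 v_2 ≠ 0; then v_{j-1} := N · v_j for j = 2, …, 2.

Pick v_2 = (3, -1, 0, 0)ᵀ.
Then v_1 = N · v_2 = (-1, 1, -1, 0)ᵀ.

Sanity check: (A − (-1)·I) v_1 = (0, 0, 0, 0)ᵀ = 0. ✓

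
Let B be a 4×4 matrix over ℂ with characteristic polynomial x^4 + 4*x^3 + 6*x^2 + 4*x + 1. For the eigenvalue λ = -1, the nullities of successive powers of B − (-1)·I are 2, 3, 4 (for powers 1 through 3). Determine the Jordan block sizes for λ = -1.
Block sizes for λ = -1: [3, 1]

From the dimensions of kernels of powers, the number of Jordan blocks of size at least j is d_j − d_{j−1} where d_j = dim ker(N^j) (with d_0 = 0). Computing the differences gives [2, 1, 1].
The number of blocks of size exactly k is (#blocks of size ≥ k) − (#blocks of size ≥ k + 1), so the partition is: 1 block(s) of size 1, 1 block(s) of size 3.
In nonincreasing order the block sizes are [3, 1].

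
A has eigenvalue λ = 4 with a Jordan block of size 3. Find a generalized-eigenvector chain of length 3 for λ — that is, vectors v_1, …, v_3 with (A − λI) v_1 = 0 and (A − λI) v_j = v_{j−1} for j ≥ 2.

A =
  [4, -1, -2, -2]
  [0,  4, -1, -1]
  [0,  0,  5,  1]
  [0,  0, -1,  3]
A Jordan chain for λ = 4 of length 3:
v_1 = (1, 0, 0, 0)ᵀ
v_2 = (-2, -1, 1, -1)ᵀ
v_3 = (0, 0, 1, 0)ᵀ

Let N = A − (4)·I. We want v_3 with N^3 v_3 = 0 but N^2 v_3 ≠ 0; then v_{j-1} := N · v_j for j = 3, …, 2.

Pick v_3 = (0, 0, 1, 0)ᵀ.
Then v_2 = N · v_3 = (-2, -1, 1, -1)ᵀ.
Then v_1 = N · v_2 = (1, 0, 0, 0)ᵀ.

Sanity check: (A − (4)·I) v_1 = (0, 0, 0, 0)ᵀ = 0. ✓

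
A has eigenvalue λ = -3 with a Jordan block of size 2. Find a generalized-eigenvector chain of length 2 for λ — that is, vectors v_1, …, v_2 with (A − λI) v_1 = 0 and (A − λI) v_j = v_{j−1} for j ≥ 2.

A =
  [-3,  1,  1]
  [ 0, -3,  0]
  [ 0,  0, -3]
A Jordan chain for λ = -3 of length 2:
v_1 = (1, 0, 0)ᵀ
v_2 = (0, 1, 0)ᵀ

Let N = A − (-3)·I. We want v_2 with N^2 v_2 = 0 but N^1 v_2 ≠ 0; then v_{j-1} := N · v_j for j = 2, …, 2.

Pick v_2 = (0, 1, 0)ᵀ.
Then v_1 = N · v_2 = (1, 0, 0)ᵀ.

Sanity check: (A − (-3)·I) v_1 = (0, 0, 0)ᵀ = 0. ✓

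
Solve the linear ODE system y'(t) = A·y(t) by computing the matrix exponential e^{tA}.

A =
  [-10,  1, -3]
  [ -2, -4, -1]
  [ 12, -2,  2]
e^{tA} =
  [-t^2*exp(-4*t) - 6*t*exp(-4*t) + exp(-4*t), t*exp(-4*t), -t^2*exp(-4*t)/2 - 3*t*exp(-4*t)]
  [-2*t*exp(-4*t), exp(-4*t), -t*exp(-4*t)]
  [2*t^2*exp(-4*t) + 12*t*exp(-4*t), -2*t*exp(-4*t), t^2*exp(-4*t) + 6*t*exp(-4*t) + exp(-4*t)]

Strategy: write A = P · J · P⁻¹ where J is a Jordan canonical form, so e^{tA} = P · e^{tJ} · P⁻¹, and e^{tJ} can be computed block-by-block.

A has Jordan form
J =
  [-4,  1,  0]
  [ 0, -4,  1]
  [ 0,  0, -4]
(up to reordering of blocks).

Per-block formulas:
  For a 3×3 Jordan block J_3(-4): exp(t · J_3(-4)) = e^(-4t)·(I + t·N + (t^2/2)·N^2), where N is the 3×3 nilpotent shift.

After assembling e^{tJ} and conjugating by P, we get:

e^{tA} =
  [-t^2*exp(-4*t) - 6*t*exp(-4*t) + exp(-4*t), t*exp(-4*t), -t^2*exp(-4*t)/2 - 3*t*exp(-4*t)]
  [-2*t*exp(-4*t), exp(-4*t), -t*exp(-4*t)]
  [2*t^2*exp(-4*t) + 12*t*exp(-4*t), -2*t*exp(-4*t), t^2*exp(-4*t) + 6*t*exp(-4*t) + exp(-4*t)]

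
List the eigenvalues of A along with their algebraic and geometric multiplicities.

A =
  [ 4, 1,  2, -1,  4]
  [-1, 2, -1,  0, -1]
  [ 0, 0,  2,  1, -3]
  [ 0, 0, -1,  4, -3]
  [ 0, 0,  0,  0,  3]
λ = 3: alg = 5, geom = 3

Step 1 — factor the characteristic polynomial to read off the algebraic multiplicities:
  χ_A(x) = (x - 3)^5

Step 2 — compute geometric multiplicities via the rank-nullity identity g(λ) = n − rank(A − λI):
  rank(A − (3)·I) = 2, so dim ker(A − (3)·I) = n − 2 = 3

Summary:
  λ = 3: algebraic multiplicity = 5, geometric multiplicity = 3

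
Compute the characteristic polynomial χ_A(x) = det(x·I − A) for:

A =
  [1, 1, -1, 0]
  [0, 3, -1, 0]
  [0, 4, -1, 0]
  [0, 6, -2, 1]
x^4 - 4*x^3 + 6*x^2 - 4*x + 1

Expanding det(x·I − A) (e.g. by cofactor expansion or by noting that A is similar to its Jordan form J, which has the same characteristic polynomial as A) gives
  χ_A(x) = x^4 - 4*x^3 + 6*x^2 - 4*x + 1
which factors as (x - 1)^4. The eigenvalues (with algebraic multiplicities) are λ = 1 with multiplicity 4.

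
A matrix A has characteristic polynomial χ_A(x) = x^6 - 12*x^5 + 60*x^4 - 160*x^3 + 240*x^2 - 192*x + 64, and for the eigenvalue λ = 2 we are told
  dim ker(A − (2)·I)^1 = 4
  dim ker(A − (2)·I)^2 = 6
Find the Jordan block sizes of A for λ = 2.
Block sizes for λ = 2: [2, 2, 1, 1]

From the dimensions of kernels of powers, the number of Jordan blocks of size at least j is d_j − d_{j−1} where d_j = dim ker(N^j) (with d_0 = 0). Computing the differences gives [4, 2].
The number of blocks of size exactly k is (#blocks of size ≥ k) − (#blocks of size ≥ k + 1), so the partition is: 2 block(s) of size 1, 2 block(s) of size 2.
In nonincreasing order the block sizes are [2, 2, 1, 1].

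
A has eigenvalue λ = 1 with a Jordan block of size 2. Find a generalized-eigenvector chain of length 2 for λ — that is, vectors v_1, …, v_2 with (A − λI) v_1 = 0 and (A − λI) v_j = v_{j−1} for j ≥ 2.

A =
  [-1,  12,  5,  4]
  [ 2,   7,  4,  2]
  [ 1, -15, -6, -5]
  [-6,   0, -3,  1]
A Jordan chain for λ = 1 of length 2:
v_1 = (6, 12, -12, -18)ᵀ
v_2 = (3, 1, 0, 0)ᵀ

Let N = A − (1)·I. We want v_2 with N^2 v_2 = 0 but N^1 v_2 ≠ 0; then v_{j-1} := N · v_j for j = 2, …, 2.

Pick v_2 = (3, 1, 0, 0)ᵀ.
Then v_1 = N · v_2 = (6, 12, -12, -18)ᵀ.

Sanity check: (A − (1)·I) v_1 = (0, 0, 0, 0)ᵀ = 0. ✓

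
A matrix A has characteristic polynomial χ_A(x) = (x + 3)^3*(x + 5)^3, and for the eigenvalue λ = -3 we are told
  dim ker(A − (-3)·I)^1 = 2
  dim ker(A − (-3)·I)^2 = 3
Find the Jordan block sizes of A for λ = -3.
Block sizes for λ = -3: [2, 1]

From the dimensions of kernels of powers, the number of Jordan blocks of size at least j is d_j − d_{j−1} where d_j = dim ker(N^j) (with d_0 = 0). Computing the differences gives [2, 1].
The number of blocks of size exactly k is (#blocks of size ≥ k) − (#blocks of size ≥ k + 1), so the partition is: 1 block(s) of size 1, 1 block(s) of size 2.
In nonincreasing order the block sizes are [2, 1].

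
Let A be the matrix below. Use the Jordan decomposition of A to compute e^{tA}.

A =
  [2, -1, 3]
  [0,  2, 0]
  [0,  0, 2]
e^{tA} =
  [exp(2*t), -t*exp(2*t), 3*t*exp(2*t)]
  [0, exp(2*t), 0]
  [0, 0, exp(2*t)]

Strategy: write A = P · J · P⁻¹ where J is a Jordan canonical form, so e^{tA} = P · e^{tJ} · P⁻¹, and e^{tJ} can be computed block-by-block.

A has Jordan form
J =
  [2, 1, 0]
  [0, 2, 0]
  [0, 0, 2]
(up to reordering of blocks).

Per-block formulas:
  For a 2×2 Jordan block J_2(2): exp(t · J_2(2)) = e^(2t)·(I + t·N), where N is the 2×2 nilpotent shift.
  For a 1×1 block at λ = 2: exp(t · [2]) = [e^(2t)].

After assembling e^{tJ} and conjugating by P, we get:

e^{tA} =
  [exp(2*t), -t*exp(2*t), 3*t*exp(2*t)]
  [0, exp(2*t), 0]
  [0, 0, exp(2*t)]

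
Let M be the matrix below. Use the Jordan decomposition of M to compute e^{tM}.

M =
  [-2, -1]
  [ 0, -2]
e^{tM} =
  [exp(-2*t), -t*exp(-2*t)]
  [0, exp(-2*t)]

Strategy: write M = P · J · P⁻¹ where J is a Jordan canonical form, so e^{tM} = P · e^{tJ} · P⁻¹, and e^{tJ} can be computed block-by-block.

M has Jordan form
J =
  [-2,  1]
  [ 0, -2]
(up to reordering of blocks).

Per-block formulas:
  For a 2×2 Jordan block J_2(-2): exp(t · J_2(-2)) = e^(-2t)·(I + t·N), where N is the 2×2 nilpotent shift.

After assembling e^{tJ} and conjugating by P, we get:

e^{tM} =
  [exp(-2*t), -t*exp(-2*t)]
  [0, exp(-2*t)]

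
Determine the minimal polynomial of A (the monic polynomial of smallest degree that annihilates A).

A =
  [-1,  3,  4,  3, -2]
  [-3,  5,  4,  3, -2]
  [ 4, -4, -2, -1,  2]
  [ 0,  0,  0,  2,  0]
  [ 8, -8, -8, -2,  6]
x^2 - 4*x + 4

The characteristic polynomial is χ_A(x) = (x - 2)^5, so the eigenvalues are known. The minimal polynomial is
  m_A(x) = Π_λ (x − λ)^{k_λ}
where k_λ is the size of the *largest* Jordan block for λ (equivalently, the smallest k with (A − λI)^k v = 0 for every generalised eigenvector v of λ).

  λ = 2: largest Jordan block has size 2, contributing (x − 2)^2

So m_A(x) = (x - 2)^2 = x^2 - 4*x + 4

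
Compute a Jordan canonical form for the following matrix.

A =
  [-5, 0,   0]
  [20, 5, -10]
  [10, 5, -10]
J_1(-5) ⊕ J_1(-5) ⊕ J_1(0)

The characteristic polynomial is
  det(x·I − A) = x^3 + 10*x^2 + 25*x = x*(x + 5)^2

Eigenvalues and multiplicities (the geometric multiplicity of λ is n − rank(A − λI), which equals the number of Jordan blocks for λ):
  λ = -5: algebraic multiplicity = 2, geometric multiplicity = 2
  λ = 0: algebraic multiplicity = 1, geometric multiplicity = 1

Determining the block sizes for each eigenvalue:
  λ = -5: gm = am = 2, so every block has size 1 → block sizes [1, 1]
  λ = 0: one block (gm = 1), so the single block has size am = 1 → block sizes [1]

Assembling the blocks gives a Jordan form
J =
  [-5,  0, 0]
  [ 0, -5, 0]
  [ 0,  0, 0]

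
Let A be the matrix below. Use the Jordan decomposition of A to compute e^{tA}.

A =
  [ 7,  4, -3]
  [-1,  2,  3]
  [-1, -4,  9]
e^{tA} =
  [t*exp(6*t) + exp(6*t), 4*t*exp(6*t), -3*t*exp(6*t)]
  [-t*exp(6*t), -4*t*exp(6*t) + exp(6*t), 3*t*exp(6*t)]
  [-t*exp(6*t), -4*t*exp(6*t), 3*t*exp(6*t) + exp(6*t)]

Strategy: write A = P · J · P⁻¹ where J is a Jordan canonical form, so e^{tA} = P · e^{tJ} · P⁻¹, and e^{tJ} can be computed block-by-block.

A has Jordan form
J =
  [6, 1, 0]
  [0, 6, 0]
  [0, 0, 6]
(up to reordering of blocks).

Per-block formulas:
  For a 1×1 block at λ = 6: exp(t · [6]) = [e^(6t)].
  For a 2×2 Jordan block J_2(6): exp(t · J_2(6)) = e^(6t)·(I + t·N), where N is the 2×2 nilpotent shift.

After assembling e^{tJ} and conjugating by P, we get:

e^{tA} =
  [t*exp(6*t) + exp(6*t), 4*t*exp(6*t), -3*t*exp(6*t)]
  [-t*exp(6*t), -4*t*exp(6*t) + exp(6*t), 3*t*exp(6*t)]
  [-t*exp(6*t), -4*t*exp(6*t), 3*t*exp(6*t) + exp(6*t)]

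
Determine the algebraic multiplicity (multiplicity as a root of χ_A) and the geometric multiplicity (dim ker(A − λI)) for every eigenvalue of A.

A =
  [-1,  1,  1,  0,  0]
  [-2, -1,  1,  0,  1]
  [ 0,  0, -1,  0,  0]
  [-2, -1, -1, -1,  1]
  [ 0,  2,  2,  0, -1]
λ = -1: alg = 5, geom = 2

Step 1 — factor the characteristic polynomial to read off the algebraic multiplicities:
  χ_A(x) = (x + 1)^5

Step 2 — compute geometric multiplicities via the rank-nullity identity g(λ) = n − rank(A − λI):
  rank(A − (-1)·I) = 3, so dim ker(A − (-1)·I) = n − 3 = 2

Summary:
  λ = -1: algebraic multiplicity = 5, geometric multiplicity = 2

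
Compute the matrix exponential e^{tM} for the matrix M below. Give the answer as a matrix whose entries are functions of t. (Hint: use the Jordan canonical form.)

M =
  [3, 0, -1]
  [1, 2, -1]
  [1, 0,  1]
e^{tM} =
  [t*exp(2*t) + exp(2*t), 0, -t*exp(2*t)]
  [t*exp(2*t), exp(2*t), -t*exp(2*t)]
  [t*exp(2*t), 0, -t*exp(2*t) + exp(2*t)]

Strategy: write M = P · J · P⁻¹ where J is a Jordan canonical form, so e^{tM} = P · e^{tJ} · P⁻¹, and e^{tJ} can be computed block-by-block.

M has Jordan form
J =
  [2, 1, 0]
  [0, 2, 0]
  [0, 0, 2]
(up to reordering of blocks).

Per-block formulas:
  For a 1×1 block at λ = 2: exp(t · [2]) = [e^(2t)].
  For a 2×2 Jordan block J_2(2): exp(t · J_2(2)) = e^(2t)·(I + t·N), where N is the 2×2 nilpotent shift.

After assembling e^{tJ} and conjugating by P, we get:

e^{tM} =
  [t*exp(2*t) + exp(2*t), 0, -t*exp(2*t)]
  [t*exp(2*t), exp(2*t), -t*exp(2*t)]
  [t*exp(2*t), 0, -t*exp(2*t) + exp(2*t)]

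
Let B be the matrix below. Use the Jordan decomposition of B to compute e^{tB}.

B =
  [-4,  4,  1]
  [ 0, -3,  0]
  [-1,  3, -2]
e^{tB} =
  [-t*exp(-3*t) + exp(-3*t), -t^2*exp(-3*t)/2 + 4*t*exp(-3*t), t*exp(-3*t)]
  [0, exp(-3*t), 0]
  [-t*exp(-3*t), -t^2*exp(-3*t)/2 + 3*t*exp(-3*t), t*exp(-3*t) + exp(-3*t)]

Strategy: write B = P · J · P⁻¹ where J is a Jordan canonical form, so e^{tB} = P · e^{tJ} · P⁻¹, and e^{tJ} can be computed block-by-block.

B has Jordan form
J =
  [-3,  1,  0]
  [ 0, -3,  1]
  [ 0,  0, -3]
(up to reordering of blocks).

Per-block formulas:
  For a 3×3 Jordan block J_3(-3): exp(t · J_3(-3)) = e^(-3t)·(I + t·N + (t^2/2)·N^2), where N is the 3×3 nilpotent shift.

After assembling e^{tJ} and conjugating by P, we get:

e^{tB} =
  [-t*exp(-3*t) + exp(-3*t), -t^2*exp(-3*t)/2 + 4*t*exp(-3*t), t*exp(-3*t)]
  [0, exp(-3*t), 0]
  [-t*exp(-3*t), -t^2*exp(-3*t)/2 + 3*t*exp(-3*t), t*exp(-3*t) + exp(-3*t)]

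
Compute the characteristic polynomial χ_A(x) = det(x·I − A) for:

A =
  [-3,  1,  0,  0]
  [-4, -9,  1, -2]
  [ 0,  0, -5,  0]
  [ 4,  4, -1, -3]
x^4 + 20*x^3 + 150*x^2 + 500*x + 625

Expanding det(x·I − A) (e.g. by cofactor expansion or by noting that A is similar to its Jordan form J, which has the same characteristic polynomial as A) gives
  χ_A(x) = x^4 + 20*x^3 + 150*x^2 + 500*x + 625
which factors as (x + 5)^4. The eigenvalues (with algebraic multiplicities) are λ = -5 with multiplicity 4.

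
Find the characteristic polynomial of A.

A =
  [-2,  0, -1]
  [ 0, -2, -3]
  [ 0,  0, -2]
x^3 + 6*x^2 + 12*x + 8

Expanding det(x·I − A) (e.g. by cofactor expansion or by noting that A is similar to its Jordan form J, which has the same characteristic polynomial as A) gives
  χ_A(x) = x^3 + 6*x^2 + 12*x + 8
which factors as (x + 2)^3. The eigenvalues (with algebraic multiplicities) are λ = -2 with multiplicity 3.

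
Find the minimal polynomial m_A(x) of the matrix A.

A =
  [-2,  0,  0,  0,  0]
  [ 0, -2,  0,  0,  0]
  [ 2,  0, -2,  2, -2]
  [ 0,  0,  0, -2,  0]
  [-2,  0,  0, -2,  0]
x^2 + 2*x

The characteristic polynomial is χ_A(x) = x*(x + 2)^4, so the eigenvalues are known. The minimal polynomial is
  m_A(x) = Π_λ (x − λ)^{k_λ}
where k_λ is the size of the *largest* Jordan block for λ (equivalently, the smallest k with (A − λI)^k v = 0 for every generalised eigenvector v of λ).

  λ = -2: largest Jordan block has size 1, contributing (x + 2)
  λ = 0: largest Jordan block has size 1, contributing (x − 0)

So m_A(x) = x*(x + 2) = x^2 + 2*x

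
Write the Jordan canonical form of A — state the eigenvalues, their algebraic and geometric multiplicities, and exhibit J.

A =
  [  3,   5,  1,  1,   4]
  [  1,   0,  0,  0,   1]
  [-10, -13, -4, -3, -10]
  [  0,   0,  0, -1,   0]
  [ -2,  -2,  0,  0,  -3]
J_3(-1) ⊕ J_1(-1) ⊕ J_1(-1)

The characteristic polynomial is
  det(x·I − A) = x^5 + 5*x^4 + 10*x^3 + 10*x^2 + 5*x + 1 = (x + 1)^5

Eigenvalues and multiplicities (the geometric multiplicity of λ is n − rank(A − λI), which equals the number of Jordan blocks for λ):
  λ = -1: algebraic multiplicity = 5, geometric multiplicity = 3

Determining the block sizes for each eigenvalue:
  λ = -1: with am = 5 and gm = 3, the partition is not yet determined (e.g. several partitions of 5 into 3 parts exist). Let N = A − (-1)·I. Computing rank(N^1) = 2, rank(N^2) = 1, rank(N^3) = 0; the number of blocks of size ≥ j is rank(N^{j−1}) − rank(N^j), giving [3, 1, 1]. So we have 1 block(s) of size 3, 2 block(s) of size 1 → block sizes [3, 1, 1]

Assembling the blocks gives a Jordan form
J =
  [-1,  1,  0,  0,  0]
  [ 0, -1,  1,  0,  0]
  [ 0,  0, -1,  0,  0]
  [ 0,  0,  0, -1,  0]
  [ 0,  0,  0,  0, -1]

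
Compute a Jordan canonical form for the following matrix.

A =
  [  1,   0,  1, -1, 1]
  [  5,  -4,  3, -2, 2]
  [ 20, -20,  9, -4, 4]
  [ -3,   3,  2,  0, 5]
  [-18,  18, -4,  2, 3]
J_3(1) ⊕ J_1(1) ⊕ J_1(5)

The characteristic polynomial is
  det(x·I − A) = x^5 - 9*x^4 + 26*x^3 - 34*x^2 + 21*x - 5 = (x - 5)*(x - 1)^4

Eigenvalues and multiplicities (the geometric multiplicity of λ is n − rank(A − λI), which equals the number of Jordan blocks for λ):
  λ = 1: algebraic multiplicity = 4, geometric multiplicity = 2
  λ = 5: algebraic multiplicity = 1, geometric multiplicity = 1

Determining the block sizes for each eigenvalue:
  λ = 1: with am = 4 and gm = 2, the partition is not yet determined (e.g. several partitions of 4 into 2 parts exist). Let N = A − (1)·I. Computing rank(N^1) = 3, rank(N^2) = 2, rank(N^3) = 1; the number of blocks of size ≥ j is rank(N^{j−1}) − rank(N^j), giving [2, 1, 1]. So we have 1 block(s) of size 3, 1 block(s) of size 1 → block sizes [3, 1]
  λ = 5: one block (gm = 1), so the single block has size am = 1 → block sizes [1]

Assembling the blocks gives a Jordan form
J =
  [1, 1, 0, 0, 0]
  [0, 1, 1, 0, 0]
  [0, 0, 1, 0, 0]
  [0, 0, 0, 1, 0]
  [0, 0, 0, 0, 5]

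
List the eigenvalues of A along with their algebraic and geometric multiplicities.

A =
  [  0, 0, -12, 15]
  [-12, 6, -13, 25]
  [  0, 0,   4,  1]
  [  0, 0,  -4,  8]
λ = 0: alg = 1, geom = 1; λ = 6: alg = 3, geom = 1

Step 1 — factor the characteristic polynomial to read off the algebraic multiplicities:
  χ_A(x) = x*(x - 6)^3

Step 2 — compute geometric multiplicities via the rank-nullity identity g(λ) = n − rank(A − λI):
  rank(A − (0)·I) = 3, so dim ker(A − (0)·I) = n − 3 = 1
  rank(A − (6)·I) = 3, so dim ker(A − (6)·I) = n − 3 = 1

Summary:
  λ = 0: algebraic multiplicity = 1, geometric multiplicity = 1
  λ = 6: algebraic multiplicity = 3, geometric multiplicity = 1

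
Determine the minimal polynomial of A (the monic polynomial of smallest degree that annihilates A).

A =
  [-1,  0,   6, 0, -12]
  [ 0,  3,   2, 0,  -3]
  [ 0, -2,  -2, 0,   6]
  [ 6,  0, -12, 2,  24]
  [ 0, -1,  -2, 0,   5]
x^3 - 3*x^2 + 4

The characteristic polynomial is χ_A(x) = (x - 2)^4*(x + 1), so the eigenvalues are known. The minimal polynomial is
  m_A(x) = Π_λ (x − λ)^{k_λ}
where k_λ is the size of the *largest* Jordan block for λ (equivalently, the smallest k with (A − λI)^k v = 0 for every generalised eigenvector v of λ).

  λ = -1: largest Jordan block has size 1, contributing (x + 1)
  λ = 2: largest Jordan block has size 2, contributing (x − 2)^2

So m_A(x) = (x - 2)^2*(x + 1) = x^3 - 3*x^2 + 4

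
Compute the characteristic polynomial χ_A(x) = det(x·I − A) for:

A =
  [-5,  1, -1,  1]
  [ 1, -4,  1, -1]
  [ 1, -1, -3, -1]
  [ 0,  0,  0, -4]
x^4 + 16*x^3 + 96*x^2 + 256*x + 256

Expanding det(x·I − A) (e.g. by cofactor expansion or by noting that A is similar to its Jordan form J, which has the same characteristic polynomial as A) gives
  χ_A(x) = x^4 + 16*x^3 + 96*x^2 + 256*x + 256
which factors as (x + 4)^4. The eigenvalues (with algebraic multiplicities) are λ = -4 with multiplicity 4.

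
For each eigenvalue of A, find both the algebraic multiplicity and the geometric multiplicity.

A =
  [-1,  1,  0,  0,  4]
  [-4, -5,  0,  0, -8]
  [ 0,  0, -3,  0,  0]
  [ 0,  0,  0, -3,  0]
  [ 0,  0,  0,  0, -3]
λ = -3: alg = 5, geom = 4

Step 1 — factor the characteristic polynomial to read off the algebraic multiplicities:
  χ_A(x) = (x + 3)^5

Step 2 — compute geometric multiplicities via the rank-nullity identity g(λ) = n − rank(A − λI):
  rank(A − (-3)·I) = 1, so dim ker(A − (-3)·I) = n − 1 = 4

Summary:
  λ = -3: algebraic multiplicity = 5, geometric multiplicity = 4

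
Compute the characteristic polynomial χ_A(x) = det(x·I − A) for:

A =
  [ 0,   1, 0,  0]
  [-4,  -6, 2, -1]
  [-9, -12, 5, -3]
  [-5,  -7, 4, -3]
x^4 + 4*x^3 + 6*x^2 + 4*x + 1

Expanding det(x·I − A) (e.g. by cofactor expansion or by noting that A is similar to its Jordan form J, which has the same characteristic polynomial as A) gives
  χ_A(x) = x^4 + 4*x^3 + 6*x^2 + 4*x + 1
which factors as (x + 1)^4. The eigenvalues (with algebraic multiplicities) are λ = -1 with multiplicity 4.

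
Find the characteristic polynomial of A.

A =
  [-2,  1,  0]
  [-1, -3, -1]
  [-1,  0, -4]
x^3 + 9*x^2 + 27*x + 27

Expanding det(x·I − A) (e.g. by cofactor expansion or by noting that A is similar to its Jordan form J, which has the same characteristic polynomial as A) gives
  χ_A(x) = x^3 + 9*x^2 + 27*x + 27
which factors as (x + 3)^3. The eigenvalues (with algebraic multiplicities) are λ = -3 with multiplicity 3.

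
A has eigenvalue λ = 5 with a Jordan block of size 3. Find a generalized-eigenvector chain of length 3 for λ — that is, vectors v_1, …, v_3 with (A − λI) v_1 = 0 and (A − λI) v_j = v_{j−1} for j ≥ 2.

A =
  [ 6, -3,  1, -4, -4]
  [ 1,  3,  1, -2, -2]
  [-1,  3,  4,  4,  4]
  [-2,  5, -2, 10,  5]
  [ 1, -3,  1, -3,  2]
A Jordan chain for λ = 5 of length 3:
v_1 = (1, 0, -1, 0, 0)ᵀ
v_2 = (1, 1, -1, -2, 1)ᵀ
v_3 = (1, 0, 0, 0, 0)ᵀ

Let N = A − (5)·I. We want v_3 with N^3 v_3 = 0 but N^2 v_3 ≠ 0; then v_{j-1} := N · v_j for j = 3, …, 2.

Pick v_3 = (1, 0, 0, 0, 0)ᵀ.
Then v_2 = N · v_3 = (1, 1, -1, -2, 1)ᵀ.
Then v_1 = N · v_2 = (1, 0, -1, 0, 0)ᵀ.

Sanity check: (A − (5)·I) v_1 = (0, 0, 0, 0, 0)ᵀ = 0. ✓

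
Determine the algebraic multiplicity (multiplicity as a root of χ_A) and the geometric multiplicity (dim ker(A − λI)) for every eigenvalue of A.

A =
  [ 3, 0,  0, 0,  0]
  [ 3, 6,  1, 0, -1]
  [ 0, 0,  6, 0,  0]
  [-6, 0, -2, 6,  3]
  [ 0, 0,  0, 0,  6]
λ = 3: alg = 1, geom = 1; λ = 6: alg = 4, geom = 2

Step 1 — factor the characteristic polynomial to read off the algebraic multiplicities:
  χ_A(x) = (x - 6)^4*(x - 3)

Step 2 — compute geometric multiplicities via the rank-nullity identity g(λ) = n − rank(A − λI):
  rank(A − (3)·I) = 4, so dim ker(A − (3)·I) = n − 4 = 1
  rank(A − (6)·I) = 3, so dim ker(A − (6)·I) = n − 3 = 2

Summary:
  λ = 3: algebraic multiplicity = 1, geometric multiplicity = 1
  λ = 6: algebraic multiplicity = 4, geometric multiplicity = 2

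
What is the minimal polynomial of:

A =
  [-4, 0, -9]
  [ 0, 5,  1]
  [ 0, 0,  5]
x^3 - 6*x^2 - 15*x + 100

The characteristic polynomial is χ_A(x) = (x - 5)^2*(x + 4), so the eigenvalues are known. The minimal polynomial is
  m_A(x) = Π_λ (x − λ)^{k_λ}
where k_λ is the size of the *largest* Jordan block for λ (equivalently, the smallest k with (A − λI)^k v = 0 for every generalised eigenvector v of λ).

  λ = -4: largest Jordan block has size 1, contributing (x + 4)
  λ = 5: largest Jordan block has size 2, contributing (x − 5)^2

So m_A(x) = (x - 5)^2*(x + 4) = x^3 - 6*x^2 - 15*x + 100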